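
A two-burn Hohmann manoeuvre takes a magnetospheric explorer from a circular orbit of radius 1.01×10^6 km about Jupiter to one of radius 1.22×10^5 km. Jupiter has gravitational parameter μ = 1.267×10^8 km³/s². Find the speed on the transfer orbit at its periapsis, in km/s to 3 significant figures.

Transfer-ellipse semi-major axis a_t = (r₁ + r₂)/2 = (1.010×10^6 + 1.220×10^5)/2 = 5.660×10^5 km.
The periapsis of the transfer ellipse is at r = 1.220×10^5 km.
From the vis-viva equation, v = √[μ(2/r − 1/a_t)] = 43.05 km/s.

v = 43.0 km/s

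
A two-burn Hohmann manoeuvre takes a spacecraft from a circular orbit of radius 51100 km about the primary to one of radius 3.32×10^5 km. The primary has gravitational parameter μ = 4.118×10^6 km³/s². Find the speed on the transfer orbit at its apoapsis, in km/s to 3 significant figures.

Semi-major axis of the transfer orbit: a_t = (51100 + 3.320×10^5)/2 = 1.9155×10^5 km.
The apoapsis of the transfer ellipse is at r = 3.320×10^5 km.
From the vis-viva equation, v = √[μ(2/r − 1/a_t)] = 1.819 km/s.

v = 1.82 km/s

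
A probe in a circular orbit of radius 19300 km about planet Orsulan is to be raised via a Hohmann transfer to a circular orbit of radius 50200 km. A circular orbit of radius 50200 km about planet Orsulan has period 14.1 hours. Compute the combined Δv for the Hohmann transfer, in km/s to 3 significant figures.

Δv = 3.61 km/s

From Kepler's third law T² = 4π²r³/μ at r = 50200 km, T = 14.1 hours = 14.1 × 3600 s = 50760 s: μ = 4π²r³/T² = 1.93833×10^6 km³/s².
Transfer-ellipse semi-major axis a_t = (r₁ + r₂)/2 = (19300 + 50200)/2 = 34750 km.
Circular speed at r₁: v₁ = √(μ/r₁) = √(1.93833×10^6/19300) = 10.02156 km/s.
On the transfer ellipse at r₁, vis-viva equation gives v_p = √[μ(2/r₁ − 1/a_t)] = 12.04508 km/s.
First burn Δv₁ = |v_p − v₁| = 2.024 km/s.
Circular speed at r₂: v₂ = √(μ/r₂) = 6.214 km/s.
Transfer-orbit speed at r₂: v_a = √[μ(2/r₂ − 1/a_t)] = 4.631 km/s.
Second burn Δv₂ = |v₂ − v_a| = 1.583 km/s.
Δv = Δv₁ + Δv₂ = 2.024 + 1.583 = 3.607 km/s.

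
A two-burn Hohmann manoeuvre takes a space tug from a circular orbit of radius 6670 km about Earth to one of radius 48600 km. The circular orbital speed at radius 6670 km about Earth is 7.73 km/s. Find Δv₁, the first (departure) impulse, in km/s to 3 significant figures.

Δv₁ = 2.52 km/s

From the circular-orbit relation v² = μ/r at r = 6670 km: μ = v²r = (7.73)² × 6670 = 3.98552×10^5 km³/s².
Transfer-ellipse semi-major axis a_t = (r₁ + r₂)/2 = (6670 + 48600)/2 = 27635 km.
On the circular orbit at r = 6670 km, v_c = √(μ/r) = 7.7300 km/s.
Vis-viva on the transfer ellipse at r = 6670 km gives v_t = √[μ(2/r − 1/a_t)] = 10.251 km/s.
Δv₁ = |v_t − v_c| = |10.251 − 7.7300| = 2.521 km/s.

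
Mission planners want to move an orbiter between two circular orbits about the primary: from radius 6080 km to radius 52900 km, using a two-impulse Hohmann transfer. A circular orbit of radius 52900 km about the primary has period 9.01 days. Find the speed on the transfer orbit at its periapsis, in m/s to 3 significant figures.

From Kepler's third law T² = 4π²r³/μ at r = 52900 km, T = 9.01 days = 9.01 × 86400 s = 7.78464×10^5 s: μ = 4π²r³/T² = 9643.83 km³/s².
The Hohmann ellipse has a_t = (r₁ + r₂)/2 = 29490 km.
At periapsis, r = 6080 km.
Applying v² = μ(2/r − 1/a_t): v = 1.687 km/s.

v = 1690 m/s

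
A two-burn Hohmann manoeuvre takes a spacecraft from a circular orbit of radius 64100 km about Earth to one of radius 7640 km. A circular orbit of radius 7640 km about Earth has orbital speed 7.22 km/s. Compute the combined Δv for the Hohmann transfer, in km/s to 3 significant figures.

Δv = 3.77 km/s

From the circular-orbit relation v² = μ/r at r = 7640 km: μ = v²r = (7.22)² × 7640 = 3.98261×10^5 km³/s².
Transfer-ellipse semi-major axis a_t = (r₁ + r₂)/2 = (64100 + 7640)/2 = 35870 km.
At r₁ the circular-orbit speed is v₁ = √(μ/r₁) = 2.4926 km/s.
Transfer-orbit speed at r₁ (vis-viva equation): v_a = √[μ(2/r₁ − 1/a_t)] = 1.1504 km/s.
First burn Δv₁ = |v_a − v₁| = 1.342 km/s.
At r₂, v₂ = √(μ/r₂) = 7.220 km/s.
Transfer-orbit speed at r₂: v_p = √[μ(2/r₂ − 1/a_t)] = 9.652 km/s.
Second burn Δv₂ = |v₂ − v_p| = 2.432 km/s.
Δv = Δv₁ + Δv₂ = 1.342 + 2.432 = 3.774 km/s.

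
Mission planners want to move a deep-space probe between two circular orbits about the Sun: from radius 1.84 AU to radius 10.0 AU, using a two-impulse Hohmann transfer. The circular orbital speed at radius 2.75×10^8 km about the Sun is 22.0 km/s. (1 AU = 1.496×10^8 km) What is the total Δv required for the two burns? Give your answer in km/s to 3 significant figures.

From the circular-orbit relation v² = μ/r at r = 2.75×10^8 km: μ = v²r = (22.0)² × 2.75×10^8 = 1.33100×10^11 km³/s².
In km: r₁ = 1.84 × 1.496×10^8 = 2.75264×10^8 km; r₂ = 10.0 × 1.496×10^8 = 1.496×10^9 km.
Transfer-ellipse semi-major axis a_t = (r₁ + r₂)/2 = (2.75264×10^8 + 1.496×10^9)/2 = 8.85632×10^8 km.
At r₁ the circular-orbit speed is v₁ = √(μ/r₁) = 21.99 km/s.
On the transfer ellipse at r₁, v² = μ(2/r − 1/a) gives v_p = √[μ(2/r₁ − 1/a_t)] = 28.58 km/s.
First burn Δv₁ = |v_p − v₁| = 6.590 km/s.
Circular speed at r₂: v₂ = √(μ/r₂) = 9.4324 km/s.
Transfer-orbit speed at r₂: v_a = √[μ(2/r₂ − 1/a_t)] = 5.2586 km/s.
Second burn Δv₂ = |v₂ − v_a| = 4.174 km/s.
Δv = Δv₁ + Δv₂ = 6.590 + 4.174 = 10.76 km/s.

Δv = 10.8 km/s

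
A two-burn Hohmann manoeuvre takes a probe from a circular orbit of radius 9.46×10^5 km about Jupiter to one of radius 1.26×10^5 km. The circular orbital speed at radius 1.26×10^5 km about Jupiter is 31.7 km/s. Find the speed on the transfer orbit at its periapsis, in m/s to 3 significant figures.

v = 42100 m/s

From the circular-orbit relation v² = μ/r at r = 1.26×10^5 km: μ = v²r = (31.7)² × 1.26×10^5 = 1.26616×10^8 km³/s².
Semi-major axis of the transfer orbit: a_t = (9.460×10^5 + 1.260×10^5)/2 = 5.360×10^5 km.
The periapsis of the transfer ellipse is at r = 1.260×10^5 km.
From the vis-viva equation, v = √[μ(2/r − 1/a_t)] = 42.11 km/s.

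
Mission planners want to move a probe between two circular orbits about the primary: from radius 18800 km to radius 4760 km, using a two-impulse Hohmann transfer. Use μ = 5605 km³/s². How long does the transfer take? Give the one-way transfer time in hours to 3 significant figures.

t = 14.9 hours

The Hohmann ellipse has a_t = (r₁ + r₂)/2 = 11780 km.
By Kepler's third law the transfer-orbit period is T = 2π√(a_t³/μ), so t = T/2 = 53650 s.
Converting: 53650 s ÷ 3600 s/hour = 14.9 hours.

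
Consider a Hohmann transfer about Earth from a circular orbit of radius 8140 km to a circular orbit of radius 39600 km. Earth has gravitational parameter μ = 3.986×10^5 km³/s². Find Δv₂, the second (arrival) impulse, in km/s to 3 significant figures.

Δv₂ = 1.32 km/s

Transfer-ellipse semi-major axis a_t = (r₁ + r₂)/2 = (8140 + 39600)/2 = 23870 km.
On the circular orbit at r = 39600 km, v_c = √(μ/r) = 3.173 km/s.
Transfer-orbit speed at the same r (vis-viva, a = a_t): v_t = √[μ(2/r − 1/a_t)] = 1.853 km/s.
Δv₂ = |v_t − v_c| = |1.853 − 3.173| = 1.320 km/s.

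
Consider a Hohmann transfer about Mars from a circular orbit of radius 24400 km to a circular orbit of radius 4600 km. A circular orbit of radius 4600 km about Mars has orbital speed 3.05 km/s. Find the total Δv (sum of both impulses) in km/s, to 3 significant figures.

From the circular-orbit relation v² = μ/r at r = 4600 km: μ = v²r = (3.05)² × 4600 = 42791.5 km³/s².
Semi-major axis of the transfer orbit: a_t = (24400 + 4600)/2 = 14500 km.
At r₁ the circular-orbit speed is v₁ = √(μ/r₁) = 1.3243 km/s.
On the transfer ellipse at r₁, vis-viva gives v_a = √[μ(2/r₁ − 1/a_t)] = 0.74590 km/s.
First burn Δv₁ = |v_a − v₁| = 0.5784 km/s.
Circular speed at r₂: v₂ = √(μ/r₂) = 3.0500 km/s.
Transfer-orbit speed at r₂: v_p = √[μ(2/r₂ − 1/a_t)] = 3.9565 km/s.
Second burn Δv₂ = |v₂ − v_p| = 0.9065 km/s.
Δv = Δv₁ + Δv₂ = 0.5784 + 0.9065 = 1.485 km/s.

Δv = 1.48 km/s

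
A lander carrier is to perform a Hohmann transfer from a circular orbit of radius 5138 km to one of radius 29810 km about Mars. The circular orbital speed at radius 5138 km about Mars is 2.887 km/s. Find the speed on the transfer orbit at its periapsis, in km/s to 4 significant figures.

v = 3.771 km/s

From the circular-orbit relation v² = μ/r at r = 5138 km: μ = v²r = (2.887)² × 5138 = 42824.0 km³/s².
Semi-major axis of the transfer orbit: a_t = (5138 + 29810)/2 = 17474 km.
At periapsis, r = 5138 km.
From the vis-viva equation, v = √[μ(2/r − 1/a_t)] = 3.771 km/s.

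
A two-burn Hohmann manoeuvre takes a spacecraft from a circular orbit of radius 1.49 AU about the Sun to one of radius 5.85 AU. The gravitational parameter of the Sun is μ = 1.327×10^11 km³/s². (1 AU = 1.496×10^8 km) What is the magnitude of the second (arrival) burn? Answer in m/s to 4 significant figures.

Δv₂ = 4468 m/s

In km: r₁ = 1.49 × 1.496×10^8 = 2.22904×10^8 km; r₂ = 5.85 × 1.496×10^8 = 8.7516×10^8 km.
The Hohmann ellipse has a_t = (r₁ + r₂)/2 = 5.49032×10^8 km.
Circular speed at r = 8.7516×10^8 km: v_c = √(μ/r) = 12.314 km/s.
Transfer-orbit speed at the same r (vis-viva, a = a_t): v_t = √[μ(2/r − 1/a_t)] = 7.8461 km/s.
Δv₂ = |v_t − v_c| = |7.8461 − 12.314| = 4.468 km/s.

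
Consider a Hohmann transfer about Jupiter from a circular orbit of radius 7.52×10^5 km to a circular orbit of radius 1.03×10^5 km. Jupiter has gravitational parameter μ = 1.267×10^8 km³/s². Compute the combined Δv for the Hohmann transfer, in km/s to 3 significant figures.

Semi-major axis of the transfer orbit: a_t = (7.520×10^5 + 1.030×10^5)/2 = 4.275×10^5 km.
At r₁ the circular-orbit speed is v₁ = √(μ/r₁) = 12.98 km/s.
Transfer-orbit speed at r₁ (v² = μ(2/r − 1/a)): v_a = √[μ(2/r₁ − 1/a_t)] = 6.371 km/s.
First burn Δv₁ = |v_a − v₁| = 6.609 km/s.
Circular speed at r₂: v₂ = √(μ/r₂) = 35.073 km/s.
Transfer-orbit speed at r₂: v_p = √[μ(2/r₂ − 1/a_t)] = 46.517 km/s.
Second burn Δv₂ = |v₂ − v_p| = 11.44 km/s.
Total Δv = Δv₁ + Δv₂ = 18.05 km/s.

Δv = 18.1 km/s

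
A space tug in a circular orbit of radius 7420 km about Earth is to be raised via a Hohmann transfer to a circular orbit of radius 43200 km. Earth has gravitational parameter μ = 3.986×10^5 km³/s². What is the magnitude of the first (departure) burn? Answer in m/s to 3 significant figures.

Semi-major axis of the transfer orbit: a_t = (7420 + 43200)/2 = 25310 km.
Circular speed at r = 7420 km: v_c = √(μ/r) = 7.3294 km/s.
Transfer-orbit speed at the same r (vis-viva, a = a_t): v_t = √[μ(2/r − 1/a_t)] = 9.5755 km/s.
Δv₁ = |v_t − v_c| = |9.5755 − 7.3294| = 2.246 km/s.

Δv₁ = 2250 m/s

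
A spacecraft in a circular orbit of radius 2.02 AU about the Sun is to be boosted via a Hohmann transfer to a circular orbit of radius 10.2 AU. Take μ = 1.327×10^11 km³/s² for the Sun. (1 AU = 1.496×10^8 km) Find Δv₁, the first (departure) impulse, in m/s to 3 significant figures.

Δv₁ = 6120 m/s

In km: r₁ = 2.02 × 1.496×10^8 = 3.02192×10^8 km; r₂ = 10.2 × 1.496×10^8 = 1.52592×10^9 km.
Semi-major axis of the transfer orbit: a_t = (3.02192×10^8 + 1.52592×10^9)/2 = 9.14056×10^8 km.
On the circular orbit at r = 3.02192×10^8 km, v_c = √(μ/r) = 20.96 km/s.
Vis-viva on the transfer ellipse at r = 3.02192×10^8 km gives v_t = √[μ(2/r − 1/a_t)] = 27.08 km/s.
Δv₁ = |v_t − v_c| = |27.08 − 20.96| = 6.120 km/s.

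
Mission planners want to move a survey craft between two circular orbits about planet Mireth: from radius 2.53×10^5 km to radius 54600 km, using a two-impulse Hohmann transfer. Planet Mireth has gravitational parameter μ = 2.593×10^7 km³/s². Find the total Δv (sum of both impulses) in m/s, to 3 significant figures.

Δv = 10200 m/s

Semi-major axis of the transfer orbit: a_t = (2.530×10^5 + 54600)/2 = 1.538×10^5 km.
Circular speed at r₁: v₁ = √(μ/r₁) = √(2.593×10^7/2.530×10^5) = 10.124 km/s.
On the transfer ellipse at r₁, vis-viva gives v_a = √[μ(2/r₁ − 1/a_t)] = 6.0320 km/s.
First burn Δv₁ = |v_a − v₁| = 4.092 km/s.
At r₂, v₂ = √(μ/r₂) = 21.792 km/s.
Transfer-orbit speed at r₂: v_p = √[μ(2/r₂ − 1/a_t)] = 27.950 km/s.
Second burn Δv₂ = |v₂ − v_p| = 6.158 km/s.
Total Δv = Δv₁ + Δv₂ = 10.25 km/s.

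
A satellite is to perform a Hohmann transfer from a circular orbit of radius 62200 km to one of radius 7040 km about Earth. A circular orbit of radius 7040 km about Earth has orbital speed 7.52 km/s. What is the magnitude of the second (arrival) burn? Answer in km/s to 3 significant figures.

From the circular-orbit relation v² = μ/r at r = 7040 km: μ = v²r = (7.52)² × 7040 = 3.98115×10^5 km³/s².
Transfer-ellipse semi-major axis a_t = (r₁ + r₂)/2 = (62200 + 7040)/2 = 34620 km.
Circular speed at r = 7040 km: v_c = √(μ/r) = 7.520 km/s.
Vis-viva on the transfer ellipse at r = 7040 km gives v_t = √[μ(2/r − 1/a_t)] = 10.08 km/s.
Δv₂ = |v_t − v_c| = |10.08 − 7.520| = 2.560 km/s.

Δv₂ = 2.56 km/s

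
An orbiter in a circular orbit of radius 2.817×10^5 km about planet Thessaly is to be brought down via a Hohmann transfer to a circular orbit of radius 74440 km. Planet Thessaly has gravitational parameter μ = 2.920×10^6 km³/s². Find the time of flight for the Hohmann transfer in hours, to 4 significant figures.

Semi-major axis of the transfer orbit: a_t = (2.817×10^5 + 74440)/2 = 1.7807×10^5 km.
Half the transfer-orbit period gives t = π√(a_t³/μ) = 1.38148×10^5 s.
Converting: 1.38148×10^5 s ÷ 3600 s/hour = 38.37 hours.

t = 38.37 hours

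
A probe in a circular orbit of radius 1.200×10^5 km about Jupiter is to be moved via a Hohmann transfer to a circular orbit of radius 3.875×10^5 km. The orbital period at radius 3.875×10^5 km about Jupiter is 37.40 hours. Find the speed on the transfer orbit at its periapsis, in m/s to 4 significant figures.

From Kepler's third law T² = 4π²r³/μ at r = 3.875×10^5 km, T = 37.40 hours = 37.40 × 3600 s = 1.3464×10^5 s: μ = 4π²r³/T² = 1.26715×10^8 km³/s².
Semi-major axis of the transfer orbit: a_t = (1.200×10^5 + 3.875×10^5)/2 = 2.5375×10^5 km.
At periapsis, r = 1.200×10^5 km.
Vis-viva: v = √[μ(2/r − 1/a_t)] = √[1.26715×10^8 × (2/1.200×10^5 − 1/2.5375×10^5)] = 40.16 km/s.

v = 40160 m/s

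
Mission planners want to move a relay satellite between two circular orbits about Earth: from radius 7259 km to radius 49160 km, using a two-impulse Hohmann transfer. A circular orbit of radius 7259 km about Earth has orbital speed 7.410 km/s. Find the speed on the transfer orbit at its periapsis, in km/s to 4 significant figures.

From the circular-orbit relation v² = μ/r at r = 7259 km: μ = v²r = (7.410)² × 7259 = 3.98578×10^5 km³/s².
Semi-major axis of the transfer orbit: a_t = (7259 + 49160)/2 = 28209.5 km.
The periapsis of the transfer ellipse is at r = 7259 km.
Vis-viva: v = √[μ(2/r − 1/a_t)] = √[3.98578×10^5 × (2/7259 − 1/28209.5)] = 9.782 km/s.

v = 9.782 km/s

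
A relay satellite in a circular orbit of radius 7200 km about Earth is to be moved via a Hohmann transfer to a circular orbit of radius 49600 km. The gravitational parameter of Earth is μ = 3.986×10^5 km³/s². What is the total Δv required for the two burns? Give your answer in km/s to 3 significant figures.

Transfer-ellipse semi-major axis a_t = (r₁ + r₂)/2 = (7200 + 49600)/2 = 28400 km.
Circular speed at r₁: v₁ = √(μ/r₁) = √(3.986×10^5/7200) = 7.4405 km/s.
On the transfer ellipse at r₁, vis-viva gives v_p = √[μ(2/r₁ − 1/a_t)] = 9.8330 km/s.
First burn Δv₁ = |v_p − v₁| = 2.3925 km/s.
Circular speed at r₂: v₂ = √(μ/r₂) = 2.83484 km/s.
Transfer-orbit speed at r₂: v_a = √[μ(2/r₂ − 1/a_t)] = 1.42736 km/s.
Second burn Δv₂ = |v₂ − v_a| = 1.4075 km/s.
Total Δv = Δv₁ + Δv₂ = 3.800 km/s.

Δv = 3.80 km/s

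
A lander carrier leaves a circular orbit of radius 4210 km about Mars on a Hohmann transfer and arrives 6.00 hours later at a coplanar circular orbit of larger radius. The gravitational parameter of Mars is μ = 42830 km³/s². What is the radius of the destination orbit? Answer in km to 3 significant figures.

r₂ = 21100 km

Transfer time t = 6.00 hours = 21600 s, and t = π√(a_t³/μ).
So a_t = (μ t²/π²)^(1/3) = (42830 × (21600)² / π²)^(1/3) = 12651 km.
Since a_t = (r₁ + r₂)/2, r₂ = 2a_t − r₁ = 2×12651 − 4210 = 21092 km.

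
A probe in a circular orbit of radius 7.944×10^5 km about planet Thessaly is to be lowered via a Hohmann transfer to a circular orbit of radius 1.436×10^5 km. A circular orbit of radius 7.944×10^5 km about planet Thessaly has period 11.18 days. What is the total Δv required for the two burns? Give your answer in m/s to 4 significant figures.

From Kepler's third law T² = 4π²r³/μ at r = 7.944×10^5 km, T = 11.18 days = 11.18 × 86400 s = 9.65952×10^5 s: μ = 4π²r³/T² = 2.12113×10^7 km³/s².
Transfer-ellipse semi-major axis a_t = (r₁ + r₂)/2 = (7.944×10^5 + 1.436×10^5)/2 = 4.690×10^5 km.
Circular speed at r₁: v₁ = √(μ/r₁) = √(2.12113×10^7/7.944×10^5) = 5.167 km/s.
Transfer-orbit speed at r₁ (vis-viva equation): v_a = √[μ(2/r₁ − 1/a_t)] = 2.859 km/s.
First burn Δv₁ = |v_a − v₁| = 2.308 km/s.
At r₂, v₂ = √(μ/r₂) = 12.154 km/s.
Transfer-orbit speed at r₂: v_p = √[μ(2/r₂ − 1/a_t)] = 15.818 km/s.
Second burn Δv₂ = |v₂ − v_p| = 3.664 km/s.
Total Δv = Δv₁ + Δv₂ = 5.972 km/s.

Δv = 5972 m/s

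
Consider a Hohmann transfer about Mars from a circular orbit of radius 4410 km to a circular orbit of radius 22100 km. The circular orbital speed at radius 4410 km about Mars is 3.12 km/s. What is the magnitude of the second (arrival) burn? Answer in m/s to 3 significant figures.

From the circular-orbit relation v² = μ/r at r = 4410 km: μ = v²r = (3.12)² × 4410 = 42928.7 km³/s².
Transfer-ellipse semi-major axis a_t = (r₁ + r₂)/2 = (4410 + 22100)/2 = 13255 km.
On the circular orbit at r = 22100 km, v_c = √(μ/r) = 1.3937 km/s.
Transfer-orbit speed at the same r (vis-viva, a = a_t): v_t = √[μ(2/r − 1/a_t)] = 0.80391 km/s.
Δv₂ = |v_t − v_c| = |0.80391 − 1.3937| = 0.5898 km/s.

Δv₂ = 590 m/s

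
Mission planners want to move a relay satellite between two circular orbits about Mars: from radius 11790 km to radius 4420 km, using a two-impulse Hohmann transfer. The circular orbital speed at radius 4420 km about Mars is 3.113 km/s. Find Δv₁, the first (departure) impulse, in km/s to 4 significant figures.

From the circular-orbit relation v² = μ/r at r = 4420 km: μ = v²r = (3.113)² × 4420 = 42833.2 km³/s².
The Hohmann ellipse has a_t = (r₁ + r₂)/2 = 8105 km.
Circular speed at r = 11790 km: v_c = √(μ/r) = 1.90605 km/s.
Transfer-orbit speed at the same r (vis-viva, a = a_t): v_t = √[μ(2/r − 1/a_t)] = 1.40756 km/s.
Δv₁ = |v_t − v_c| = |1.40756 − 1.90605| = 0.4985 km/s.

Δv₁ = 0.4985 km/s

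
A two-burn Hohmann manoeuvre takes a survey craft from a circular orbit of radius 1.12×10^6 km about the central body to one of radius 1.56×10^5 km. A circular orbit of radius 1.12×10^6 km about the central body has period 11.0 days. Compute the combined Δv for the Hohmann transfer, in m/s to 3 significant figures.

From Kepler's third law T² = 4π²r³/μ at r = 1.12×10^6 km, T = 11.0 days = 11.0 × 86400 s = 9.504×10^5 s: μ = 4π²r³/T² = 6.14046×10^7 km³/s².
Transfer-ellipse semi-major axis a_t = (r₁ + r₂)/2 = (1.120×10^6 + 1.560×10^5)/2 = 6.380×10^5 km.
At r₁ the circular-orbit speed is v₁ = √(μ/r₁) = 7.404 km/s.
On the transfer ellipse at r₁, v² = μ(2/r − 1/a) gives v_a = √[μ(2/r₁ − 1/a_t)] = 3.661 km/s.
First burn Δv₁ = |v_a − v₁| = 3.743 km/s.
At r₂, v₂ = √(μ/r₂) = 19.840 km/s.
Transfer-orbit speed at r₂: v_p = √[μ(2/r₂ − 1/a_t)] = 26.287 km/s.
Second burn Δv₂ = |v₂ − v_p| = 6.447 km/s.
Total Δv = Δv₁ + Δv₂ = 10.19 km/s.

Δv = 10200 m/s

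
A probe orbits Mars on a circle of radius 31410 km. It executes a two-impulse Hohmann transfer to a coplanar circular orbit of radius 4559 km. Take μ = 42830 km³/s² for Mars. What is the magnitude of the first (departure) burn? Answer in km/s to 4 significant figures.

The Hohmann ellipse has a_t = (r₁ + r₂)/2 = 17984.5 km.
Circular speed at r = 31410 km: v_c = √(μ/r) = 1.1677 km/s.
Transfer-orbit speed at the same r (vis-viva, a = a_t): v_t = √[μ(2/r − 1/a_t)] = 0.58793 km/s.
Δv₁ = |v_t − v_c| = |0.58793 − 1.1677| = 0.5798 km/s.

Δv₁ = 0.5798 km/s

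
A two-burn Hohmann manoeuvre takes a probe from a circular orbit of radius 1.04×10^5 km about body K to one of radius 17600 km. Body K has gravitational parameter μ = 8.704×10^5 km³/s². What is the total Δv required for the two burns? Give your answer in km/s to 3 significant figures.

Δv = 3.50 km/s

Semi-major axis of the transfer orbit: a_t = (1.040×10^5 + 17600)/2 = 60800 km.
At r₁ the circular-orbit speed is v₁ = √(μ/r₁) = 2.8930 km/s.
Transfer-orbit speed at r₁ (v² = μ(2/r − 1/a)): v_a = √[μ(2/r₁ − 1/a_t)] = 1.5565 km/s.
First burn Δv₁ = |v_a − v₁| = 1.3365 km/s.
At r₂, v₂ = √(μ/r₂) = 7.0324 km/s.
Transfer-orbit speed at r₂: v_p = √[μ(2/r₂ − 1/a_t)] = 9.1975 km/s.
Second burn Δv₂ = |v₂ − v_p| = 2.1651 km/s.
Δv = Δv₁ + Δv₂ = 1.3365 + 2.1651 = 3.502 km/s.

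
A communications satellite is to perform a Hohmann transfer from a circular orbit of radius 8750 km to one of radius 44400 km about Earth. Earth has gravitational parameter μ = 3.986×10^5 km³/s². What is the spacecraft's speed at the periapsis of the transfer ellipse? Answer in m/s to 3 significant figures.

v = 8720 m/s

The Hohmann ellipse has a_t = (r₁ + r₂)/2 = 26575 km.
At periapsis, r = 8750 km.
Vis-viva: v = √[μ(2/r − 1/a_t)] = √[3.986×10^5 × (2/8750 − 1/26575)] = 8.724 km/s.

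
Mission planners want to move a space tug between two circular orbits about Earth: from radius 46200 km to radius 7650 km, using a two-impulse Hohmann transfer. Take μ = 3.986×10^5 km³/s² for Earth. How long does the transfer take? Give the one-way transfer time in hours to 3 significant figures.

Transfer-ellipse semi-major axis a_t = (r₁ + r₂)/2 = (46200 + 7650)/2 = 26925 km.
Half the transfer-orbit period gives t = π√(a_t³/μ) = 21980 s.
Converting: 21980 s ÷ 3600 s/hour = 6.11 hours.

t = 6.11 hours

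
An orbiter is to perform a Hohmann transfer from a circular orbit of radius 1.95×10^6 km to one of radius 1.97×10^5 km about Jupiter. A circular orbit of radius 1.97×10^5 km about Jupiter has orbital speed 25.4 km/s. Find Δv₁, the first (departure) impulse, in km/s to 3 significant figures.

From the circular-orbit relation v² = μ/r at r = 1.97×10^5 km: μ = v²r = (25.4)² × 1.97×10^5 = 1.27097×10^8 km³/s².
Transfer-ellipse semi-major axis a_t = (r₁ + r₂)/2 = (1.950×10^6 + 1.970×10^5)/2 = 1.0735×10^6 km.
Circular speed at r = 1.950×10^6 km: v_c = √(μ/r) = 8.073 km/s.
Transfer-orbit speed at the same r (vis-viva, a = a_t): v_t = √[μ(2/r − 1/a_t)] = 3.458 km/s.
Δv₁ = |v_t − v_c| = |3.458 − 8.073| = 4.615 km/s.

Δv₁ = 4.61 km/s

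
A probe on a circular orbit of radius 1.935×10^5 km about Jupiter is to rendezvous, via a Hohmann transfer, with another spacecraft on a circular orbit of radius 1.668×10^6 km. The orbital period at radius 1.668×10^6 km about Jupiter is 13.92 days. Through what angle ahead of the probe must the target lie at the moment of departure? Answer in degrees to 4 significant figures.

φ = 105.0°

From Kepler's third law T² = 4π²r³/μ at r = 1.668×10^6 km, T = 13.92 days = 13.92 × 86400 s = 1.202688×10^6 s: μ = 4π²r³/T² = 1.26661×10^8 km³/s².
Semi-major axis of the transfer orbit: a_t = (1.935×10^5 + 1.668×10^6)/2 = 9.3075×10^5 km.
Transfer time t = π√(a_t³/μ) = 2.5066×10^5 s.
Target angular speed ω₂ = √(μ/r₂³) = 5.2243×10^-6 rad/s.
Angle swept by the target during transfer: ω₂·t = 1.3095 rad = 75.03°.
The probe traverses 180° on the transfer ellipse, so the target must lead by 180° − 75.03° = 105.0°.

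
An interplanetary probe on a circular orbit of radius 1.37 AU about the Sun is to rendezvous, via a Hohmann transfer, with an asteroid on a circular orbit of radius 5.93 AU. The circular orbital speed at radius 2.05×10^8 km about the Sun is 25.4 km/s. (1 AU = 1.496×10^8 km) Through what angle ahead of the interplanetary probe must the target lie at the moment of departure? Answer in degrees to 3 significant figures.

From the circular-orbit relation v² = μ/r at r = 2.05×10^8 km: μ = v²r = (25.4)² × 2.05×10^8 = 1.32258×10^11 km³/s².
In km: r₁ = 1.37 × 1.496×10^8 = 2.04952×10^8 km; r₂ = 5.93 × 1.496×10^8 = 8.87128×10^8 km.
The Hohmann ellipse has a_t = (r₁ + r₂)/2 = 5.4604×10^8 km.
The half-period of the transfer ellipse is t = π√(a_t³/μ) = 1.1022×10^8 s.
The target's mean motion on its circular orbit is ω₂ = √(μ/r₂³) = 1.3764×10^-8 rad/s.
Angle swept by the target during transfer: ω₂·t = 1.517 rad = 86.92°.
The interplanetary probe traverses 180° on the transfer ellipse, so the target must lead by 180° − 86.92° = 93.1°.

φ = 93.1°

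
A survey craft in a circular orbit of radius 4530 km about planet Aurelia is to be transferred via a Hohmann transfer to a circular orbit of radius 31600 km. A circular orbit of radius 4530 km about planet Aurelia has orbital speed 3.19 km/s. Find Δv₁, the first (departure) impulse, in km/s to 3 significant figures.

From the circular-orbit relation v² = μ/r at r = 4530 km: μ = v²r = (3.19)² × 4530 = 46097.7 km³/s².
Transfer-ellipse semi-major axis a_t = (r₁ + r₂)/2 = (4530 + 31600)/2 = 18065 km.
On the circular orbit at r = 4530 km, v_c = √(μ/r) = 3.190 km/s.
Vis-viva on the transfer ellipse at r = 4530 km gives v_t = √[μ(2/r − 1/a_t)] = 4.219 km/s.
Δv₁ = |v_t − v_c| = |4.219 − 3.190| = 1.029 km/s.

Δv₁ = 1.03 km/s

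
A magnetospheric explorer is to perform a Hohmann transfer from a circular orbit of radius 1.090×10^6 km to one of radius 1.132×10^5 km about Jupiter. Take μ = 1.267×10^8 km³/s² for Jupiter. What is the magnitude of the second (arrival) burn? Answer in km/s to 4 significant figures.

Δv₂ = 11.58 km/s

Semi-major axis of the transfer orbit: a_t = (1.090×10^6 + 1.132×10^5)/2 = 6.016×10^5 km.
On the circular orbit at r = 1.132×10^5 km, v_c = √(μ/r) = 33.455 km/s.
Transfer-orbit speed at the same r (vis-viva, a = a_t): v_t = √[μ(2/r − 1/a_t)] = 45.032 km/s.
Δv₂ = |v_t − v_c| = |45.032 − 33.455| = 11.58 km/s.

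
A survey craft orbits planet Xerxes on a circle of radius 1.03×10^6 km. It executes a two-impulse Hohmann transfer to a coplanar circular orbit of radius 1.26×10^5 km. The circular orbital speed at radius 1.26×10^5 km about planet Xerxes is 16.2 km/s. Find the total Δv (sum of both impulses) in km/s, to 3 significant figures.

Δv = 8.45 km/s

From the circular-orbit relation v² = μ/r at r = 1.26×10^5 km: μ = v²r = (16.2)² × 1.26×10^5 = 3.30674×10^7 km³/s².
Semi-major axis of the transfer orbit: a_t = (1.030×10^6 + 1.260×10^5)/2 = 5.780×10^5 km.
Circular speed at r₁: v₁ = √(μ/r₁) = √(3.30674×10^7/1.030×10^6) = 5.6661 km/s.
Transfer-orbit speed at r₁ (vis-viva equation): v_a = √[μ(2/r₁ − 1/a_t)] = 2.6455 km/s.
First burn Δv₁ = |v_a − v₁| = 3.0206 km/s.
Circular speed at r₂: v₂ = √(μ/r₂) = 16.2000 km/s.
Transfer-orbit speed at r₂: v_p = √[μ(2/r₂ − 1/a_t)] = 21.6257 km/s.
Second burn Δv₂ = |v₂ − v_p| = 5.4257 km/s.
Total Δv = Δv₁ + Δv₂ = 8.446 km/s.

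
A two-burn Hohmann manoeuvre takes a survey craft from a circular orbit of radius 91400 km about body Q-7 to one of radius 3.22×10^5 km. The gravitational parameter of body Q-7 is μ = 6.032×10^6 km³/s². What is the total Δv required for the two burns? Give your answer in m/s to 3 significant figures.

Δv = 3470 m/s

Semi-major axis of the transfer orbit: a_t = (91400 + 3.220×10^5)/2 = 2.067×10^5 km.
Circular speed at r₁: v₁ = √(μ/r₁) = √(6.032×10^6/91400) = 8.124 km/s.
Transfer-orbit speed at r₁ (vis-viva): v_p = √[μ(2/r₁ − 1/a_t)] = 10.14 km/s.
First burn Δv₁ = |v_p − v₁| = 2.016 km/s.
Circular speed at r₂: v₂ = √(μ/r₂) = 4.328 km/s.
Transfer-orbit speed at r₂: v_a = √[μ(2/r₂ − 1/a_t)] = 2.878 km/s.
Second burn Δv₂ = |v₂ − v_a| = 1.450 km/s.
Δv = Δv₁ + Δv₂ = 2.016 + 1.450 = 3.466 km/s.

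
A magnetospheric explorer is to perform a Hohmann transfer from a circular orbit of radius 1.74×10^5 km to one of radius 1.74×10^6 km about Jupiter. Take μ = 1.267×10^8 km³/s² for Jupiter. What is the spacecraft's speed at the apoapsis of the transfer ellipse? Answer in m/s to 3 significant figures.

The Hohmann ellipse has a_t = (r₁ + r₂)/2 = 9.570×10^5 km.
The apoapsis of the transfer ellipse is at r = 1.740×10^6 km.
Vis-viva: v = √[μ(2/r − 1/a_t)] = √[1.267×10^8 × (2/1.740×10^6 − 1/9.570×10^5)] = 3.639 km/s.

v = 3640 m/s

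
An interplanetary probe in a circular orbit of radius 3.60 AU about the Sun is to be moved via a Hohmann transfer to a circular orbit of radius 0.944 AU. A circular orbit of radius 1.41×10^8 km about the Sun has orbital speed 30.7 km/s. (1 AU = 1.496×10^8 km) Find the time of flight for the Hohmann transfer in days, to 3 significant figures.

From the circular-orbit relation v² = μ/r at r = 1.41×10^8 km: μ = v²r = (30.7)² × 1.41×10^8 = 1.32891×10^11 km³/s².
In km: r₁ = 3.60 × 1.496×10^8 = 5.3856×10^8 km; r₂ = 0.944 × 1.496×10^8 = 1.412224×10^8 km.
Transfer-ellipse semi-major axis a_t = (r₁ + r₂)/2 = (5.3856×10^8 + 1.412224×10^8)/2 = 3.398912×10^8 km.
By Kepler's third law the transfer-orbit period is T = 2π√(a_t³/μ), so t = T/2 = 5.400×10^7 s.
Converting: 5.400×10^7 s ÷ 86400 s/day = 625 days.

t = 625 days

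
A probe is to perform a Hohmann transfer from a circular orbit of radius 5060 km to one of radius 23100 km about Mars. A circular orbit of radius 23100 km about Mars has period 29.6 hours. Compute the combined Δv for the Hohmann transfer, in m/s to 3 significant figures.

From Kepler's third law T² = 4π²r³/μ at r = 23100 km, T = 29.6 hours = 29.6 × 3600 s = 1.0656×10^5 s: μ = 4π²r³/T² = 42855.6 km³/s².
Transfer-ellipse semi-major axis a_t = (r₁ + r₂)/2 = (5060 + 23100)/2 = 14080 km.
At r₁ the circular-orbit speed is v₁ = √(μ/r₁) = 2.9102 km/s.
On the transfer ellipse at r₁, vis-viva gives v_p = √[μ(2/r₁ − 1/a_t)] = 3.7276 km/s.
First burn Δv₁ = |v_p − v₁| = 0.8174 km/s.
Circular speed at r₂: v₂ = √(μ/r₂) = 1.362 km/s.
Transfer-orbit speed at r₂: v_a = √[μ(2/r₂ − 1/a_t)] = 0.8165 km/s.
Second burn Δv₂ = |v₂ − v_a| = 0.5455 km/s.
Δv = Δv₁ + Δv₂ = 0.8174 + 0.5455 = 1.363 km/s.

Δv = 1360 m/s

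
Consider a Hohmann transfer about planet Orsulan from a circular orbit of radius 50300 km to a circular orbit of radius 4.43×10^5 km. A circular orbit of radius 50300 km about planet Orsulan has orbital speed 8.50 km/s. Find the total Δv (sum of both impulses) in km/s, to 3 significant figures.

From the circular-orbit relation v² = μ/r at r = 50300 km: μ = v²r = (8.50)² × 50300 = 3.63418×10^6 km³/s².
Transfer-ellipse semi-major axis a_t = (r₁ + r₂)/2 = (50300 + 4.430×10^5)/2 = 2.4665×10^5 km.
At r₁ the circular-orbit speed is v₁ = √(μ/r₁) = 8.5000 km/s.
Transfer-orbit speed at r₁ (vis-viva): v_p = √[μ(2/r₁ − 1/a_t)] = 11.391 km/s.
First burn Δv₁ = |v_p − v₁| = 2.891 km/s.
At r₂, v₂ = √(μ/r₂) = 2.864 km/s.
Transfer-orbit speed at r₂: v_a = √[μ(2/r₂ − 1/a_t)] = 1.293 km/s.
Second burn Δv₂ = |v₂ − v_a| = 1.571 km/s.
Δv = Δv₁ + Δv₂ = 2.891 + 1.571 = 4.462 km/s.

Δv = 4.46 km/s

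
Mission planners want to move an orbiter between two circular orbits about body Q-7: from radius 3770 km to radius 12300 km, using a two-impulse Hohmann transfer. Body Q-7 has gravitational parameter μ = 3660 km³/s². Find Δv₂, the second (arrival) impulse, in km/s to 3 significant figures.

Δv₂ = 0.172 km/s

Transfer-ellipse semi-major axis a_t = (r₁ + r₂)/2 = (3770 + 12300)/2 = 8035 km.
On the circular orbit at r = 12300 km, v_c = √(μ/r) = 0.5455 km/s.
Transfer-orbit speed at the same r (vis-viva, a = a_t): v_t = √[μ(2/r − 1/a_t)] = 0.3737 km/s.
Δv₂ = |v_t − v_c| = |0.3737 − 0.5455| = 0.1718 km/s.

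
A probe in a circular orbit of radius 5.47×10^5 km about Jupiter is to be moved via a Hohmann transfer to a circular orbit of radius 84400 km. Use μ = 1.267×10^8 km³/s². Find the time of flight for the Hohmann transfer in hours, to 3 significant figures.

t = 13.8 hours

Semi-major axis of the transfer orbit: a_t = (5.470×10^5 + 84400)/2 = 3.157×10^5 km.
By Kepler's third law the transfer-orbit period is T = 2π√(a_t³/μ), so t = T/2 = 49510 s.
Converting: 49510 s ÷ 3600 s/hour = 13.8 hours.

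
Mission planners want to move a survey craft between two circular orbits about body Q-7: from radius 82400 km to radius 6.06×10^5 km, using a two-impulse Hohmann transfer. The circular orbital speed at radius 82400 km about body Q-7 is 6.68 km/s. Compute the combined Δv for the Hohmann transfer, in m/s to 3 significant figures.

Δv = 3440 m/s

From the circular-orbit relation v² = μ/r at r = 82400 km: μ = v²r = (6.68)² × 82400 = 3.67689×10^6 km³/s².
Transfer-ellipse semi-major axis a_t = (r₁ + r₂)/2 = (82400 + 6.060×10^5)/2 = 3.442×10^5 km.
Circular speed at r₁: v₁ = √(μ/r₁) = √(3.67689×10^6/82400) = 6.680 km/s.
Transfer-orbit speed at r₁ (v² = μ(2/r − 1/a)): v_p = √[μ(2/r₁ − 1/a_t)] = 8.864 km/s.
First burn Δv₁ = |v_p − v₁| = 2.184 km/s.
Circular speed at r₂: v₂ = √(μ/r₂) = 2.463 km/s.
Transfer-orbit speed at r₂: v_a = √[μ(2/r₂ − 1/a_t)] = 1.205 km/s.
Second burn Δv₂ = |v₂ − v_a| = 1.258 km/s.
Δv = Δv₁ + Δv₂ = 2.184 + 1.258 = 3.442 km/s.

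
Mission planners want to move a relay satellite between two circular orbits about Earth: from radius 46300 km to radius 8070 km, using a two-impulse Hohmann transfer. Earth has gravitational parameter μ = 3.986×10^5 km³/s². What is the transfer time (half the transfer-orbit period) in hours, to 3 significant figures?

Transfer-ellipse semi-major axis a_t = (r₁ + r₂)/2 = (46300 + 8070)/2 = 27185 km.
Half the transfer-orbit period gives t = π√(a_t³/μ) = 22304 s.
Converting: 22304 s ÷ 3600 s/hour = 6.20 hours.

t = 6.20 hours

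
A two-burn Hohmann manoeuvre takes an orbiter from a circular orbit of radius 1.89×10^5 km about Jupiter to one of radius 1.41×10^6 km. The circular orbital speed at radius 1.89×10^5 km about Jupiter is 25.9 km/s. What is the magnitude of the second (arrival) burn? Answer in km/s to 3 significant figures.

From the circular-orbit relation v² = μ/r at r = 1.89×10^5 km: μ = v²r = (25.9)² × 1.89×10^5 = 1.26783×10^8 km³/s².
Semi-major axis of the transfer orbit: a_t = (1.890×10^5 + 1.410×10^6)/2 = 7.995×10^5 km.
Circular speed at r = 1.410×10^6 km: v_c = √(μ/r) = 9.482 km/s.
Transfer-orbit speed at the same r (vis-viva, a = a_t): v_t = √[μ(2/r − 1/a_t)] = 4.610 km/s.
Δv₂ = |v_t − v_c| = |4.610 − 9.482| = 4.872 km/s.

Δv₂ = 4.87 km/s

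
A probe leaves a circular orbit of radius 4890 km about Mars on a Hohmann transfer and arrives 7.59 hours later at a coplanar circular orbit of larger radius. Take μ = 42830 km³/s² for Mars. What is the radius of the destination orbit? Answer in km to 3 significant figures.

Transfer time t = 7.59 hours = 27324 s, and t = π√(a_t³/μ).
So a_t = (μ t²/π²)^(1/3) = (42830 × (27324)² / π²)^(1/3) = 14797 km.
Since a_t = (r₁ + r₂)/2, r₂ = 2a_t − r₁ = 2×14797 − 4890 = 24704 km.

r₂ = 24700 km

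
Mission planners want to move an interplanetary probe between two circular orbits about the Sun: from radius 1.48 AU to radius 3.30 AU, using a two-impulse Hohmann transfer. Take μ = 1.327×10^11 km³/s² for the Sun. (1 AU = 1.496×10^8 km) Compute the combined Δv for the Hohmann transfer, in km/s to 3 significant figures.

Δv = 7.78 km/s

In km: r₁ = 1.48 × 1.496×10^8 = 2.21408×10^8 km; r₂ = 3.30 × 1.496×10^8 = 4.9368×10^8 km.
Transfer-ellipse semi-major axis a_t = (r₁ + r₂)/2 = (2.21408×10^8 + 4.9368×10^8)/2 = 3.57544×10^8 km.
At r₁ the circular-orbit speed is v₁ = √(μ/r₁) = 24.4815 km/s.
Transfer-orbit speed at r₁ (v² = μ(2/r − 1/a)): v_p = √[μ(2/r₁ − 1/a_t)] = 28.7671 km/s.
First burn Δv₁ = |v_p − v₁| = 4.286 km/s.
At r₂, v₂ = √(μ/r₂) = 16.395 km/s.
Transfer-orbit speed at r₂: v_a = √[μ(2/r₂ − 1/a_t)] = 12.902 km/s.
Second burn Δv₂ = |v₂ − v_a| = 3.493 km/s.
Total Δv = Δv₁ + Δv₂ = 7.779 km/s.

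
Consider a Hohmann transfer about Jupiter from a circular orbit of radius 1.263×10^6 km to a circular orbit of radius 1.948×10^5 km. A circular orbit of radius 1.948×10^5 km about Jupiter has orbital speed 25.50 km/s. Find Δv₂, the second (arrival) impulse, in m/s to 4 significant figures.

From the circular-orbit relation v² = μ/r at r = 1.948×10^5 km: μ = v²r = (25.50)² × 1.948×10^5 = 1.26669×10^8 km³/s².
Semi-major axis of the transfer orbit: a_t = (1.263×10^6 + 1.948×10^5)/2 = 7.289×10^5 km.
Circular speed at r = 1.948×10^5 km: v_c = √(μ/r) = 25.500 km/s.
Vis-viva on the transfer ellipse at r = 1.948×10^5 km gives v_t = √[μ(2/r − 1/a_t)] = 33.567 km/s.
Δv₂ = |v_t − v_c| = |33.567 − 25.500| = 8.067 km/s.

Δv₂ = 8067 m/s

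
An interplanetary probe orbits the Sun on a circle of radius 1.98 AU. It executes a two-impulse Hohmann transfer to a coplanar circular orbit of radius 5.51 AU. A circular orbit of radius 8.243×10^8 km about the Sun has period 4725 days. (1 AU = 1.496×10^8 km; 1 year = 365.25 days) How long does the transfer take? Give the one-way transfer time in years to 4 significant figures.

From Kepler's third law T² = 4π²r³/μ at r = 8.243×10^8 km, T = 4725 days = 4725 × 86400 s = 4.0824×10^8 s: μ = 4π²r³/T² = 1.32674×10^11 km³/s².
In km: r₁ = 1.98 × 1.496×10^8 = 2.96208×10^8 km; r₂ = 5.51 × 1.496×10^8 = 8.24296×10^8 km.
Semi-major axis of the transfer orbit: a_t = (2.96208×10^8 + 8.24296×10^8)/2 = 5.60252×10^8 km.
By Kepler's third law the transfer-orbit period is T = 2π√(a_t³/μ), so t = T/2 = 1.1438×10^8 s.
Converting: 1.1438×10^8 s ÷ 3.15576×10^7 s/year (365.25 × 86400) = 3.624 years.

t = 3.624 years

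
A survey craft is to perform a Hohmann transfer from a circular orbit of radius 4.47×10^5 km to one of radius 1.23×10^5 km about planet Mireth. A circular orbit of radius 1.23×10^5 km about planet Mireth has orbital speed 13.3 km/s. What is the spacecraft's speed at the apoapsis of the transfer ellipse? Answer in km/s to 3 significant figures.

v = 4.58 km/s

From the circular-orbit relation v² = μ/r at r = 1.23×10^5 km: μ = v²r = (13.3)² × 1.23×10^5 = 2.17575×10^7 km³/s².
Transfer-ellipse semi-major axis a_t = (r₁ + r₂)/2 = (4.470×10^5 + 1.230×10^5)/2 = 2.850×10^5 km.
The apoapsis of the transfer ellipse is at r = 4.470×10^5 km.
From the vis-viva equation, v = √[μ(2/r − 1/a_t)] = 4.583 km/s.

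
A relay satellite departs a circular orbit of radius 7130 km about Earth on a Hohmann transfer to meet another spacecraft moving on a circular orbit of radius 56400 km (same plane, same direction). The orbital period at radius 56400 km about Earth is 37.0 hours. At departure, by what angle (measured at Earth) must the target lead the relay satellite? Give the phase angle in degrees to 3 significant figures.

From Kepler's third law T² = 4π²r³/μ at r = 56400 km, T = 37.0 hours = 37.0 × 3600 s = 1.332×10^5 s: μ = 4π²r³/T² = 3.99198×10^5 km³/s².
Semi-major axis of the transfer orbit: a_t = (7130 + 56400)/2 = 31765 km.
The half-period of the transfer ellipse is t = π√(a_t³/μ) = 28150 s.
The target's mean motion on its circular orbit is ω₂ = √(μ/r₂³) = 4.7171×10^-5 rad/s.
Angle swept by the target during transfer: ω₂·t = 1.3279 rad = 76.08°.
Arrival is 180° from departure on the ellipse, so φ = 180° − 76.08° = 104°.

φ = 104°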